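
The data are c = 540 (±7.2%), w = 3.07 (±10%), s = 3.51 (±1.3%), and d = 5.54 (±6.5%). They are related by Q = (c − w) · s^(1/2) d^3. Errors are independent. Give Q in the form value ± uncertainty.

(1.71 ± 0.356) × 10^5

Let u = c − w = 537. δu = √(δc² + δw²) = √(1510 + 0.0942) = 38.9, so δu/u = 0.0724.
Q is then a monomial in u, s, d:
δQ/Q = √((δu/u)² + (½·δs/s)² + (3·δd/d)²) = √(0.00524 + 4.23e-05 + 0.0380) = 0.208
Q = 1.71e+05, so δQ = 0.208 × 1.71e+05 = 35600.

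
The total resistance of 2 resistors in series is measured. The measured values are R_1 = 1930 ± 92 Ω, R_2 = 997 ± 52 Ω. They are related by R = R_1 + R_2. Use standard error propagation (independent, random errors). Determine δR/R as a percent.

R is a linear combination, so absolute uncertainties add in quadrature:
  (δR_1)² = 8460;  (δR_2)² = 2700
δR = √(11200) = 106 Ω
R = 2930 Ω, so δR/R = 106/2930 = 0.0361.

3.61%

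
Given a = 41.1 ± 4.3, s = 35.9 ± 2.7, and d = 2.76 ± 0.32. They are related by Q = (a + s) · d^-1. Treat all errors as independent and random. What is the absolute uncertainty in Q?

3.72

Let u = a + s = 77.0. δu = √(δa² + δs²) = √(18.5 + 7.29) = 5.08, so δu/u = 0.0659.
Q is then a monomial in u, d:
δQ/Q = √((δu/u)² + (-1·δd/d)²) = √(0.00435 + 0.0134) = 0.133
Q = 27.9, so δQ = 0.133 × 27.9 = 3.72.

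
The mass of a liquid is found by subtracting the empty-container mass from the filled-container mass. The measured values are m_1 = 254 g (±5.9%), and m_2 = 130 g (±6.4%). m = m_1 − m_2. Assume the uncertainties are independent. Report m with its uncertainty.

124 ± 17.1 g

Sums and differences: (δm)² = Σ (cᵢ δxᵢ)².
  (δm_1)² = 225;  (δm_2)² = 69.2
δm = √(294) = 17.1 g
m = 124 g.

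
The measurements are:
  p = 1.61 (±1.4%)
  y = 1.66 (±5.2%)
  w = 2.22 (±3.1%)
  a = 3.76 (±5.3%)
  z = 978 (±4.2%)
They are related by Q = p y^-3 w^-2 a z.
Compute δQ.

Products/powers → add relative errors in quadrature, weighted by exponent:
  (1·δp/p)² = (1×0.0140)² = 0.000196;  (-3·δy/y)² = (-3×0.0520)² = 0.0243;  (-2·δw/w)² = (-2×0.0310)² = 0.00384;  (1·δa/a)² = (1×0.0530)² = 0.00281;  (1·δz/z)² = (1×0.0420)² = 0.00176
δQ/Q = √(0.0329) = 0.182
Q = 263, so δQ = 0.182 × 263 = 47.7.

47.7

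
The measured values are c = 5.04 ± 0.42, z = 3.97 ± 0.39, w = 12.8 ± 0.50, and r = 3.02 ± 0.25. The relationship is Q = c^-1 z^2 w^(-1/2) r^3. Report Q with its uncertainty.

Q is a product of powers, so relative uncertainties combine in quadrature:
  (-1·δc/c)² = (-1×0.0833)² = 0.00694;  (2·δz/z)² = (2×0.0982)² = 0.0386;  (−½·δw/w)² = (-0.5×0.0391)² = 0.000381;  (3·δr/r)² = (3×0.0828)² = 0.0617
δQ/Q = √(0.108) = 0.328
Q = 24.1, so δQ = 0.328 × 24.1 = 7.90.

24.1 ± 7.90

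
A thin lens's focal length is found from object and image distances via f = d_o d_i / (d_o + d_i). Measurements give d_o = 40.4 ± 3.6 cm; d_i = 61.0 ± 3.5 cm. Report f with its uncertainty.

∂f/∂d_o = (d_i/(d_o+d_i))² = 0.362;  ∂f/∂d_i = (d_o/(d_o+d_i))² = 0.159
δf = √((∂f/∂d_o · δd_o)² + (∂f/∂d_i · δd_i)²) = √(1.70 + 0.309) = 1.42 cm
f = 24.3 cm.

24.3 ± 1.42 cm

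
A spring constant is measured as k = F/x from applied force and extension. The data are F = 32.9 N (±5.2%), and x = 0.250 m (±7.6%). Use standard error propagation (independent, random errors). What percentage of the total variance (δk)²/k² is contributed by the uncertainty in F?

31.9%

(δk/k)² = (1·δF/F)² + (-1·δx/x)²
  F term: (1×0.0520)² = 0.00270
  x term: (-1×0.0760)² = 0.00578
Total = 0.00848. Share from F = 0.00270/0.00848 = 0.319.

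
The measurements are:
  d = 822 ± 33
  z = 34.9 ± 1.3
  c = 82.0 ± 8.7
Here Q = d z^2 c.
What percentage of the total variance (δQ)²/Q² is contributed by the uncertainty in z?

30.1%

(δQ/Q)² = (1·δd/d)² + (2·δz/z)² + (1·δc/c)²
  d term: (1×0.0401)² = 0.00161
  z term: (2×0.0372)² = 0.00555
  c term: (1×0.106)² = 0.0113
Total = 0.0184. Share from z = 0.00555/0.0184 = 0.301.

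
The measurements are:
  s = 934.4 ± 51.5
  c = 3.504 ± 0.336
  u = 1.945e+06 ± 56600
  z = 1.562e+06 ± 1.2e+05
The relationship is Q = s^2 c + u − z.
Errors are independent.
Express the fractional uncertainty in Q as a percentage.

13.5%

Let p = s^2·c = 3.059e+06. δp/p = √((2·δs/s)² + (1·δc/c)²) = √(0.0122 + 0.00919) = 0.146, so δp = 4.47e+05.
Q = p + u − z: δQ = √(δp² + δu² + δz²) = √(2e+11 + 3.2e+09 + 1.44e+10) = 4.66e+05
Q = 3.442e+06, so δQ/Q = 4.66e+05/3.442e+06 = 0.135.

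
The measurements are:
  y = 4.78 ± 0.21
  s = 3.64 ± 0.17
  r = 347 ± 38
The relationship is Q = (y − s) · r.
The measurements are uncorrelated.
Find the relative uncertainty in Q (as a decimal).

0.261

Let u = y − s = 1.14. δu = √(δy² + δs²) = √(0.0441 + 0.0289) = 0.270, so δu/u = 0.237.
Q is then a monomial in u, r:
δQ/Q = √((δu/u)² + (1·δr/r)²) = √(0.0562 + 0.0120) = 0.261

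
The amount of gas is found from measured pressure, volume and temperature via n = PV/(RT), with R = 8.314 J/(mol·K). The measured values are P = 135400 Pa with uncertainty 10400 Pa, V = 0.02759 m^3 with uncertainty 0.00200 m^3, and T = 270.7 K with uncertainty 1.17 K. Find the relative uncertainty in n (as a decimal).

Since n is a product/quotient, work with relative uncertainties:
  (1·δP/P)² = (1×0.0768)² = 0.00590;  (1·δV/V)² = (1×0.0725)² = 0.00525;  (-1·δT/T)² = (-1×0.00432)² = 1.87e-05
δn/n = √(0.0112) = 0.106

0.106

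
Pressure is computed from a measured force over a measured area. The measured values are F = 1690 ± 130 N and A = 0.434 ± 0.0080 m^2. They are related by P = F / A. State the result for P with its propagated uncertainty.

P is a product of powers, so relative uncertainties combine in quadrature:
  (1·δF/F)² = (1×0.0769)² = 0.00592;  (-1·δA/A)² = (-1×0.0184)² = 0.000340
δP/P = √(0.00626) = 0.0791
P = 3890 Pa, so δP = 0.0791 × 3890 = 308 Pa.

3890 ± 308 Pa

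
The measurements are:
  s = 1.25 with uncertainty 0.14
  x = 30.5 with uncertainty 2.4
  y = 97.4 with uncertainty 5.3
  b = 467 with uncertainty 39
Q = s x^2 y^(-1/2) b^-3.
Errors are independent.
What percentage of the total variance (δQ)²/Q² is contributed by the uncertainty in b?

62.3%

(δQ/Q)² = (1·δs/s)² + (2·δx/x)² + (−½·δy/y)² + (-3·δb/b)²
  s term: (1×0.112)² = 0.0125
  x term: (2×0.0787)² = 0.0248
  y term: (-0.5×0.0544)² = 0.000740
  b term: (-3×0.0835)² = 0.0628
Total = 0.101. Share from b = 0.0628/0.101 = 0.623.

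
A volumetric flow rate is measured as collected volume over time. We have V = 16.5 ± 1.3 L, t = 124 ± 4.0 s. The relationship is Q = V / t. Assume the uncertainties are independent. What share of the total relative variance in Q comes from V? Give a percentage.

(δQ/Q)² = (1·δV/V)² + (-1·δt/t)²
  V term: (1×0.0788)² = 0.00621
  t term: (-1×0.0323)² = 0.00104
Total = 0.00725. Share from V = 0.00621/0.00725 = 0.856.

85.6%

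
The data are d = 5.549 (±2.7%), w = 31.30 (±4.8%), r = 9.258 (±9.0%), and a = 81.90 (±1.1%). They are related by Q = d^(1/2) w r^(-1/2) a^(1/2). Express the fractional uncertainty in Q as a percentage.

6.74%

For a monomial Q ∝ d^(1/2), w, r^(-1/2), a^(1/2), fractional errors add in quadrature:
  (½·δd/d)² = (0.5×0.0270)² = 0.000182;  (1·δw/w)² = (1×0.0480)² = 0.00230;  (−½·δr/r)² = (-0.5×0.0900)² = 0.00202;  (½·δa/a)² = (0.5×0.0110)² = 3.03e-05
δQ/Q = √(0.00454) = 0.0674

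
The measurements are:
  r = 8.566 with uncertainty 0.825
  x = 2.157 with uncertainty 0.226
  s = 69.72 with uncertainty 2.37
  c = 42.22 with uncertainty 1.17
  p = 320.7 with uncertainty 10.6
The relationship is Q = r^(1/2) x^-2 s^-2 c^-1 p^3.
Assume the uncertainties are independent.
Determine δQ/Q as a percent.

For a monomial Q ∝ r^(1/2), x^-2, s^-2, c^-1, p^3, fractional errors add in quadrature:
  (½·δr/r)² = (0.5×0.0963)² = 0.00232;  (-2·δx/x)² = (-2×0.105)² = 0.0439;  (-2·δs/s)² = (-2×0.0340)² = 0.00462;  (-1·δc/c)² = (-1×0.0277)² = 0.000768;  (3·δp/p)² = (3×0.0331)² = 0.00983
δQ/Q = √(0.0615) = 0.248

24.8%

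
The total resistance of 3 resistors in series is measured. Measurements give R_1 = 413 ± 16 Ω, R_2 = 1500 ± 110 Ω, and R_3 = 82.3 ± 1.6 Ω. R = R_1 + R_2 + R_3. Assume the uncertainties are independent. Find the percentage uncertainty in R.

5.57%

Absolute uncertainties add in quadrature for a linear combination:
  (δR_1)² = 256;  (δR_2)² = 12100;  (δR_3)² = 2.56
δR = √(12400) = 111 Ω
R = 2000 Ω, so δR/R = 111/2000 = 0.0557.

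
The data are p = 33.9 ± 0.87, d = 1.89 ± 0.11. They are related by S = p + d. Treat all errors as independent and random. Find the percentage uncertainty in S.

S is a linear combination, so absolute uncertainties add in quadrature:
  (δp)² = 0.757;  (δd)² = 0.0121
δS = √(0.769) = 0.877
S = 35.8, so δS/S = 0.877/35.8 = 0.0245.

2.45%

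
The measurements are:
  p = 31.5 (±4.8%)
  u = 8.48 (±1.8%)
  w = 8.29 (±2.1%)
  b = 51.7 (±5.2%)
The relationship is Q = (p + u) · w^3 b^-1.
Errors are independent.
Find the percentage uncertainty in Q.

Let h = p + u = 40.0. δh = √(δp² + δu²) = √(2.29 + 0.0233) = 1.52, so δh/h = 0.0380.
Q is then a monomial in h, w, b:
δQ/Q = √((δh/h)² + (3·δw/w)² + (-1·δb/b)²) = √(0.00144 + 0.00397 + 0.00270) = 0.0901

9.01%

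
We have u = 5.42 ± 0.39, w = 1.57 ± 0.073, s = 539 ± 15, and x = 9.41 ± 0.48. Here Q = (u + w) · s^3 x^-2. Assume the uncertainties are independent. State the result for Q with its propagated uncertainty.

Let h = u + w = 6.99. δh = √(δu² + δw²) = √(0.152 + 0.00533) = 0.397, so δh/h = 0.0568.
Q is then a monomial in h, s, x:
δQ/Q = √((δh/h)² + (3·δs/s)² + (-2·δx/x)²) = √(0.00322 + 0.00697 + 0.0104) = 0.144
Q = 1.24e+07, so δQ = 0.144 × 1.24e+07 = 1.77e+06.

(1.24 ± 0.177) × 10^7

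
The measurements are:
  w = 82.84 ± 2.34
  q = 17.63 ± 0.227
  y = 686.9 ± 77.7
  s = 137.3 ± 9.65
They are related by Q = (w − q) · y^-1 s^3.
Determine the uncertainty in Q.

Let u = w − q = 65.21. δu = √(δw² + δq²) = √(5.48 + 0.0515) = 2.35, so δu/u = 0.0361.
Q is then a monomial in u, y, s:
δQ/Q = √((δu/u)² + (-1·δy/y)² + (3·δs/s)²) = √(0.00130 + 0.0128 + 0.0445) = 0.242
Q = 245700, so δQ = 0.242 × 245700 = 59500.

59500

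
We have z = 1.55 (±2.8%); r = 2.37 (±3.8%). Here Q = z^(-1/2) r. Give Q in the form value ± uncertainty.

1.90 ± 0.0771

Q is a product of powers, so relative uncertainties combine in quadrature:
  (−½·δz/z)² = (-0.5×0.0280)² = 0.000196;  (1·δr/r)² = (1×0.0380)² = 0.00144
δQ/Q = √(0.00164) = 0.0405
Q = 1.90, so δQ = 0.0405 × 1.90 = 0.0771.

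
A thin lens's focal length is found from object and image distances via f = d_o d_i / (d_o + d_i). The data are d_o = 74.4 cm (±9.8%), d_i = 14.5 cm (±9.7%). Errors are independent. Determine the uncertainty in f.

1.00 cm

∂f/∂d_o = (d_i/(d_o+d_i))² = 0.0266;  ∂f/∂d_i = (d_o/(d_o+d_i))² = 0.700
δf = √((∂f/∂d_o · δd_o)² + (∂f/∂d_i · δd_i)²) = √(0.0376 + 0.970) = 1.00 cm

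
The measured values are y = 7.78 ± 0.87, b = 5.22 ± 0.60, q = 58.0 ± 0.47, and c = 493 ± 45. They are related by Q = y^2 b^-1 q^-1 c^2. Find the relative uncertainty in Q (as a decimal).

For a monomial Q ∝ y^2, b^-1, q^-1, c^2, fractional errors add in quadrature:
  (2·δy/y)² = (2×0.112)² = 0.0500;  (-1·δb/b)² = (-1×0.115)² = 0.0132;  (-1·δq/q)² = (-1×0.00810)² = 6.57e-05;  (2·δc/c)² = (2×0.0913)² = 0.0333
δQ/Q = √(0.0966) = 0.311

0.311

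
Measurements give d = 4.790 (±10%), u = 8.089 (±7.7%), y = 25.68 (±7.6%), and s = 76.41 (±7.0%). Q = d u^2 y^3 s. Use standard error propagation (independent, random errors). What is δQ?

Each factor contributes (exponent × relative error)² to (δQ/Q)²:
  (1·δd/d)² = (1×0.100)² = 0.0100;  (2·δu/u)² = (2×0.0770)² = 0.0237;  (3·δy/y)² = (3×0.0760)² = 0.0520;  (1·δs/s)² = (1×0.0700)² = 0.00490
δQ/Q = √(0.0906) = 0.301
Q = 4.056e+08, so δQ = 0.301 × 4.056e+08 = 1.22e+08.

1.22e+08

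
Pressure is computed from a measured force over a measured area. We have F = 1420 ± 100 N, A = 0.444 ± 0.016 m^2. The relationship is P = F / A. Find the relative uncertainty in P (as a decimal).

For a monomial P ∝ F, A^-1, fractional errors add in quadrature:
  (1·δF/F)² = (1×0.0704)² = 0.00496;  (-1·δA/A)² = (-1×0.0360)² = 0.00130
δP/P = √(0.00626) = 0.0791

0.0791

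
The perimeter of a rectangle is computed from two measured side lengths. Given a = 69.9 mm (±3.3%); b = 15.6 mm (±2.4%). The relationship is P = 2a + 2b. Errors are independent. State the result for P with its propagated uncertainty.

For a sum/difference, combine absolute errors in quadrature:
  (2·δa)² = 21.3;  (2·δb)² = 0.561
δP = √(21.8) = 4.67 mm
P = 171 mm.

171 ± 4.67 mm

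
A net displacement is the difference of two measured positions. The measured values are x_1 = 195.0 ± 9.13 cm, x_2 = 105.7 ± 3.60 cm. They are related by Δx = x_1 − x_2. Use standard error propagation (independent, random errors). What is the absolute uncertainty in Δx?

Sums and differences: (δΔx)² = Σ (cᵢ δxᵢ)².
  (δx_1)² = 83.4;  (δx_2)² = 13.0
δΔx = √(96.3) = 9.81 cm

9.81 cm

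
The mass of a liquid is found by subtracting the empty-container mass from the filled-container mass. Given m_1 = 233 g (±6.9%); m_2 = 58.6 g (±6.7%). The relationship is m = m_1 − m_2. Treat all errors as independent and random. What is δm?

Absolute uncertainties add in quadrature for a linear combination:
  (δm_1)² = 258;  (δm_2)² = 15.4
δm = √(274) = 16.5 g

16.5 g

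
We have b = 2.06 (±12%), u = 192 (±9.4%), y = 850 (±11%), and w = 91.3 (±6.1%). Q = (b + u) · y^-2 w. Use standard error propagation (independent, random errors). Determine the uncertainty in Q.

Let h = b + u = 194. δh = √(δb² + δu²) = √(0.0611 + 326) = 18.0, so δh/h = 0.0930.
Q is then a monomial in h, y, w:
δQ/Q = √((δh/h)² + (-2·δy/y)² + (1·δw/w)²) = √(0.00865 + 0.0484 + 0.00372) = 0.247
Q = 0.0245, so δQ = 0.247 × 0.0245 = 0.00605.

0.00605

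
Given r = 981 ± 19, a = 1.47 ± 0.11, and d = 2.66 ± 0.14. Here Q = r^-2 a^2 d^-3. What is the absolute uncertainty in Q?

Since Q is a product/quotient, work with relative uncertainties:
  (-2·δr/r)² = (-2×0.0194)² = 0.00150;  (2·δa/a)² = (2×0.0748)² = 0.0224;  (-3·δd/d)² = (-3×0.0526)² = 0.0249
δQ/Q = √(0.0488) = 0.221
Q = 1.19e-07, so δQ = 0.221 × 1.19e-07 = 2.64e-08.

2.64e-08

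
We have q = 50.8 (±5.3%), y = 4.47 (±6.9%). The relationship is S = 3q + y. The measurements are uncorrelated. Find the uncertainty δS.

Sums and differences: (δS)² = Σ (cᵢ δxᵢ)².
  (3·δq)² = 65.2;  (δy)² = 0.0951
δS = √(65.3) = 8.08

8.08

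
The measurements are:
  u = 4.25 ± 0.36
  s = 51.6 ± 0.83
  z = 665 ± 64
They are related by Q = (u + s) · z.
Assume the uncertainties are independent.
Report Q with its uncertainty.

Let w = u + s = 55.9. δw = √(δu² + δs²) = √(0.130 + 0.689) = 0.905, so δw/w = 0.0162.
Q is then a monomial in w, z:
δQ/Q = √((δw/w)² + (1·δz/z)²) = √(0.000262 + 0.00926) = 0.0976
Q = 37100, so δQ = 0.0976 × 37100 = 3620.

37100 ± 3620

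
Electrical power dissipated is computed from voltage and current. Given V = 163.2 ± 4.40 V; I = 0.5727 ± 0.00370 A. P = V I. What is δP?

P is a product of powers, so relative uncertainties combine in quadrature:
  (1·δV/V)² = (1×0.0270)² = 0.000727;  (1·δI/I)² = (1×0.00646)² = 4.17e-05
δP/P = √(0.000769) = 0.0277
P = 93.46 W, so δP = 0.0277 × 93.46 = 2.59 W.

2.59 W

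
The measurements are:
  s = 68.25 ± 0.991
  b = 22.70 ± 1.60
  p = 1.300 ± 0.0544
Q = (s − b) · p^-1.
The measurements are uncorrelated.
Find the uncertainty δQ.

Let u = s − b = 45.55. δu = √(δs² + δb²) = √(0.982 + 2.56) = 1.88, so δu/u = 0.0413.
Q is then a monomial in u, p:
δQ/Q = √((δu/u)² + (-1·δp/p)²) = √(0.00171 + 0.00175) = 0.0588
Q = 35.04, so δQ = 0.0588 × 35.04 = 2.06.

2.06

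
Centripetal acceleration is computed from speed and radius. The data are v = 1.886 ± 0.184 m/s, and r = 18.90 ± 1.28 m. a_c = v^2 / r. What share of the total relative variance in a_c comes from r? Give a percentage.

10.8%

(δa_c/a_c)² = (2·δv/v)² + (-1·δr/r)²
  v term: (2×0.0976)² = 0.0381
  r term: (-1×0.0677)² = 0.00459
Total = 0.0427. Share from r = 0.00459/0.0427 = 0.108.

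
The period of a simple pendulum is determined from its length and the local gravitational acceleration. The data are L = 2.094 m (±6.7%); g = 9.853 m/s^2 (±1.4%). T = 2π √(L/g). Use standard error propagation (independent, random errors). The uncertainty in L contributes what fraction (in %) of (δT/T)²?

95.8%

(δT/T)² = (½·δL/L)² + (−½·δg/g)²
  L term: (0.5×0.0670)² = 0.00112
  g term: (-0.5×0.0140)² = 4.9e-05
Total = 0.00117. Share from L = 0.00112/0.00117 = 0.958.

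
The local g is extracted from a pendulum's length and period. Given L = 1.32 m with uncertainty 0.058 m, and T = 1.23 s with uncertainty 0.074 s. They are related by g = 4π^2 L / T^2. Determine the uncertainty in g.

4.41 m/s^2

Relative error in a monomial: (δg/g)² = Σ (nᵢ · δxᵢ/xᵢ)².
  (1·δL/L)² = (1×0.0439)² = 0.00193;  (-2·δT/T)² = (-2×0.0602)² = 0.0145
δg/g = √(0.0164) = 0.128
g = 34.4 m/s^2, so δg = 0.128 × 34.4 = 4.41 m/s^2.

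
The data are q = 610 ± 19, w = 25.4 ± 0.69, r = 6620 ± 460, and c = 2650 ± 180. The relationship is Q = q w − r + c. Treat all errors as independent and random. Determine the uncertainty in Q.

Let p = q·w = 15500. δp/p = √((1·δq/q)² + (1·δw/w)²) = √(0.000970 + 0.000738) = 0.0413, so δp = 640.
Q = p − r + c: δQ = √(δp² + δr² + δc²) = √(4.1e+05 + 2.12e+05 + 32400) = 809

809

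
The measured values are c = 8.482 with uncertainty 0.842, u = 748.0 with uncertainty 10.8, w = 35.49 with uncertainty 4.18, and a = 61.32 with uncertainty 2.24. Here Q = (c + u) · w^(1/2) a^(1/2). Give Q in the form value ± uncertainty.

35290 ± 2230

Let h = c + u = 756.5. δh = √(δc² + δu²) = √(0.709 + 117) = 10.8, so δh/h = 0.0143.
Q is then a monomial in h, w, a:
δQ/Q = √((δh/h)² + (½·δw/w)² + (½·δa/a)²) = √(0.000205 + 0.00347 + 0.000334) = 0.0633
Q = 35290, so δQ = 0.0633 × 35290 = 2230.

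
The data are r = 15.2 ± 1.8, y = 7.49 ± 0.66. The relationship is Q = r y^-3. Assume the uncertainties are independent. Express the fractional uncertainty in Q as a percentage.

29.0%

Relative error in a monomial: (δQ/Q)² = Σ (nᵢ · δxᵢ/xᵢ)².
  (1·δr/r)² = (1×0.118)² = 0.0140;  (-3·δy/y)² = (-3×0.0881)² = 0.0699
δQ/Q = √(0.0839) = 0.290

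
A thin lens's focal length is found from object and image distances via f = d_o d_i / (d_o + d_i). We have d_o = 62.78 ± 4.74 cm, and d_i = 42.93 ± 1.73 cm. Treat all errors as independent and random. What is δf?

0.992 cm

∂f/∂d_o = (d_i/(d_o+d_i))² = 0.165;  ∂f/∂d_i = (d_o/(d_o+d_i))² = 0.353
δf = √((∂f/∂d_o · δd_o)² + (∂f/∂d_i · δd_i)²) = √(0.611 + 0.372) = 0.992 cm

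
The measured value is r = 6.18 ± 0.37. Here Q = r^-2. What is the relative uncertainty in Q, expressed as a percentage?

12.0%

Relative error in a monomial: (δQ/Q)² = Σ (nᵢ · δxᵢ/xᵢ)².
  (-2·δr/r)² = (-2×0.0599)² = 0.0143
δQ/Q = √(0.0143) = 0.120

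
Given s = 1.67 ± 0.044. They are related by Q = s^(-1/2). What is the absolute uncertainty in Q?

0.0102

Since Q is a product/quotient, work with relative uncertainties:
  (−½·δs/s)² = (-0.5×0.0263)² = 0.000174
δQ/Q = √(0.000174) = 0.0132
Q = 0.774, so δQ = 0.0132 × 0.774 = 0.0102.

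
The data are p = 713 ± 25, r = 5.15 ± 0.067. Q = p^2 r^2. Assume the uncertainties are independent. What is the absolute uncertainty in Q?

For a monomial Q ∝ p^2, r^2, fractional errors add in quadrature:
  (2·δp/p)² = (2×0.0351)² = 0.00492;  (2·δr/r)² = (2×0.0130)² = 0.000677
δQ/Q = √(0.00559) = 0.0748
Q = 1.35e+07, so δQ = 0.0748 × 1.35e+07 = 1.01e+06.

1.01e+06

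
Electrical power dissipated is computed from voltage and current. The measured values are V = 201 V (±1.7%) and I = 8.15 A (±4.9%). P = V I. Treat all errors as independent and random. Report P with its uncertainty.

Products/powers → add relative errors in quadrature, weighted by exponent:
  (1·δV/V)² = (1×0.0170)² = 0.000289;  (1·δI/I)² = (1×0.0490)² = 0.00240
δP/P = √(0.00269) = 0.0519
P = 1640 W, so δP = 0.0519 × 1640 = 85.0 W.

1640 ± 85.0 W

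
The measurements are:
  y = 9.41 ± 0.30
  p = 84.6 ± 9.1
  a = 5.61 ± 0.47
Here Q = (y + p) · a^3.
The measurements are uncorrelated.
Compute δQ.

4470

Let u = y + p = 94.0. δu = √(δy² + δp²) = √(0.0900 + 82.8) = 9.10, so δu/u = 0.0969.
Q is then a monomial in u, a:
δQ/Q = √((δu/u)² + (3·δa/a)²) = √(0.00938 + 0.0632) = 0.269
Q = 16600, so δQ = 0.269 × 16600 = 4470.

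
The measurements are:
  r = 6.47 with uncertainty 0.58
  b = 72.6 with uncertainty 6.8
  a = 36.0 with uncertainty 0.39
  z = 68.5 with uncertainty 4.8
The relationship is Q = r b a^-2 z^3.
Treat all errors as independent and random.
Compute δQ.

28900

Q is a product of powers, so relative uncertainties combine in quadrature:
  (1·δr/r)² = (1×0.0896)² = 0.00804;  (1·δb/b)² = (1×0.0937)² = 0.00877;  (-2·δa/a)² = (-2×0.0108)² = 0.000469;  (3·δz/z)² = (3×0.0701)² = 0.0442
δQ/Q = √(0.0615) = 0.248
Q = 1.16e+05, so δQ = 0.248 × 1.16e+05 = 28900.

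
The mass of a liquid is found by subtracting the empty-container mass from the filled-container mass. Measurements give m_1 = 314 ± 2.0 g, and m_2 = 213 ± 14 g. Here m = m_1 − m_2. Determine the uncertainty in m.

Sums and differences: (δm)² = Σ (cᵢ δxᵢ)².
  (δm_1)² = 4.00;  (δm_2)² = 196
δm = √(200) = 14.1 g

14.1 g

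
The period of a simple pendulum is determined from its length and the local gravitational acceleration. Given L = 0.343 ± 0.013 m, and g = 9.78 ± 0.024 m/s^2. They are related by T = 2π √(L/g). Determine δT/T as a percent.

Relative error in a monomial: (δT/T)² = Σ (nᵢ · δxᵢ/xᵢ)².
  (½·δL/L)² = (0.5×0.0379)² = 0.000359;  (−½·δg/g)² = (-0.5×0.00245)² = 1.51e-06
δT/T = √(0.000361) = 0.0190

1.90%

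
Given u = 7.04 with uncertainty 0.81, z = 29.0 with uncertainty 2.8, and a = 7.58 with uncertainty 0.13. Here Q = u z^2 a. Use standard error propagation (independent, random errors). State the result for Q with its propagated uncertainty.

For a monomial Q ∝ u, z^2, a, fractional errors add in quadrature:
  (1·δu/u)² = (1×0.115)² = 0.0132;  (2·δz/z)² = (2×0.0966)² = 0.0373;  (1·δa/a)² = (1×0.0172)² = 0.000294
δQ/Q = √(0.0508) = 0.225
Q = 44900, so δQ = 0.225 × 44900 = 10100.

44900 ± 10100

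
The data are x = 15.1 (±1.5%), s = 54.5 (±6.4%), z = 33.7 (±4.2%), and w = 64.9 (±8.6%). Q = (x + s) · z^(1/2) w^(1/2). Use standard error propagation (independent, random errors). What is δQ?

226

Let u = x + s = 69.6. δu = √(δx² + δs²) = √(0.0513 + 12.2) = 3.50, so δu/u = 0.0502.
Q is then a monomial in u, z, w:
δQ/Q = √((δu/u)² + (½·δz/z)² + (½·δw/w)²) = √(0.00252 + 0.000441 + 0.00185) = 0.0694
Q = 3250, so δQ = 0.0694 × 3250 = 226.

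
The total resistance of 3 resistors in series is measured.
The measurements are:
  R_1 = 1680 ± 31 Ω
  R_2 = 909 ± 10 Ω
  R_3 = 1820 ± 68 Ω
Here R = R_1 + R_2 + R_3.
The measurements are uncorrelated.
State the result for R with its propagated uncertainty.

Sums and differences: (δR)² = Σ (cᵢ δxᵢ)².
  (δR_1)² = 961;  (δR_2)² = 100;  (δR_3)² = 4620
δR = √(5680) = 75.4 Ω
R = 4410 Ω.

4410 ± 75.4 Ω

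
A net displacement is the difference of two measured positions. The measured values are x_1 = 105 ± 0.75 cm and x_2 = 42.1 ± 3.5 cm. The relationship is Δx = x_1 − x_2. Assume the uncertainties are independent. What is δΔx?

3.58 cm

For a sum/difference, combine absolute errors in quadrature:
  (δx_1)² = 0.562;  (δx_2)² = 12.2
δΔx = √(12.8) = 3.58 cm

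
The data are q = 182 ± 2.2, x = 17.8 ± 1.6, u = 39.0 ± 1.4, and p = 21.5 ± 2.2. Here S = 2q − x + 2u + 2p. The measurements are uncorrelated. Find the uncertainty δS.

7.01

Each term contributes (cᵢ δxᵢ)² to (δS)²:
  (2·δq)² = 19.4;  (δx)² = 2.56;  (2·δu)² = 7.84;  (2·δp)² = 19.4
δS = √(49.1) = 7.01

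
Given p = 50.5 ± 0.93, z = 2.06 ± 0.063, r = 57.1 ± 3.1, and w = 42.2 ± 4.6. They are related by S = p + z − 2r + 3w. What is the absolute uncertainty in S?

For a sum/difference, combine absolute errors in quadrature:
  (δp)² = 0.865;  (δz)² = 0.00397;  (2·δr)² = 38.4;  (3·δw)² = 190
δS = √(230) = 15.2

15.2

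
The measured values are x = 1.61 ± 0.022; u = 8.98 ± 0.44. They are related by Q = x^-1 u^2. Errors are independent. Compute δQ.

4.96

For a monomial Q ∝ x^-1, u^2, fractional errors add in quadrature:
  (-1·δx/x)² = (-1×0.0137)² = 0.000187;  (2·δu/u)² = (2×0.0490)² = 0.00960
δQ/Q = √(0.00979) = 0.0989
Q = 50.1, so δQ = 0.0989 × 50.1 = 4.96.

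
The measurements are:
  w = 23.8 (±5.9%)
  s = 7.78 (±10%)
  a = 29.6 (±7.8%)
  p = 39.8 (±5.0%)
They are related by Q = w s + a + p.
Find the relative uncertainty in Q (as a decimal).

0.0853

Let h = w·s = 185. δh/h = √((1·δw/w)² + (1·δs/s)²) = √(0.00348 + 0.0100) = 0.116, so δh = 21.5.
Q = h + a + p: δQ = √(δh² + δa² + δp²) = √(462 + 5.33 + 3.96) = 21.7
Q = 255, so δQ/Q = 21.7/255 = 0.0853.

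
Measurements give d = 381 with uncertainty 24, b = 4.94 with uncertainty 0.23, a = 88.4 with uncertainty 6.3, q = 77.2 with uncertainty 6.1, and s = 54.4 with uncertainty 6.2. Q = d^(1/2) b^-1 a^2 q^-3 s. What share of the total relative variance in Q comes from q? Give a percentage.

(δQ/Q)² = (½·δd/d)² + (-1·δb/b)² + (2·δa/a)² + (-3·δq/q)² + (1·δs/s)²
  d term: (0.5×0.0630)² = 0.000992
  b term: (-1×0.0466)² = 0.00217
  a term: (2×0.0713)² = 0.0203
  q term: (-3×0.0790)² = 0.0562
  s term: (1×0.114)² = 0.0130
Total = 0.0927. Share from q = 0.0562/0.0927 = 0.606.

60.6%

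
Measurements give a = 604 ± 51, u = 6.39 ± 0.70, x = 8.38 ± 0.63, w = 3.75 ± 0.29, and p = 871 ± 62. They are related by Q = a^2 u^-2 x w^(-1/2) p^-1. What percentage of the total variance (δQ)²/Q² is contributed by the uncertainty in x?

6.37%

(δQ/Q)² = (2·δa/a)² + (-2·δu/u)² + (1·δx/x)² + (−½·δw/w)² + (-1·δp/p)²
  a term: (2×0.0844)² = 0.0285
  u term: (-2×0.110)² = 0.0480
  x term: (1×0.0752)² = 0.00565
  w term: (-0.5×0.0773)² = 0.00150
  p term: (-1×0.0712)² = 0.00507
Total = 0.0887. Share from x = 0.00565/0.0887 = 0.0637.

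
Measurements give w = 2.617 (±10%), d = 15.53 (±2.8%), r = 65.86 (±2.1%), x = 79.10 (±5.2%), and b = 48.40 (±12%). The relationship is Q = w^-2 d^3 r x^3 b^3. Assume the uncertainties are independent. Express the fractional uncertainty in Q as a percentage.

Since Q is a product/quotient, work with relative uncertainties:
  (-2·δw/w)² = (-2×0.100)² = 0.0400;  (3·δd/d)² = (3×0.0280)² = 0.00706;  (1·δr/r)² = (1×0.0210)² = 0.000441;  (3·δx/x)² = (3×0.0520)² = 0.0243;  (3·δb/b)² = (3×0.120)² = 0.130
δQ/Q = √(0.201) = 0.449

44.9%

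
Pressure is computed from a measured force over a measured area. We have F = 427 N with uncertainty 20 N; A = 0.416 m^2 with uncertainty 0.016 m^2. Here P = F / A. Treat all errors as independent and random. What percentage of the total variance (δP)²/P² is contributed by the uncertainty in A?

40.3%

(δP/P)² = (1·δF/F)² + (-1·δA/A)²
  F term: (1×0.0468)² = 0.00219
  A term: (-1×0.0385)² = 0.00148
Total = 0.00367. Share from A = 0.00148/0.00367 = 0.403.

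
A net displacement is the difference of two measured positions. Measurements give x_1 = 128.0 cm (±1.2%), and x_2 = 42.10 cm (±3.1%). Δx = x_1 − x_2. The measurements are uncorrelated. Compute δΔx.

Δx is a linear combination, so absolute uncertainties add in quadrature:
  (δx_1)² = 2.36;  (δx_2)² = 1.70
δΔx = √(4.06) = 2.02 cm

2.02 cm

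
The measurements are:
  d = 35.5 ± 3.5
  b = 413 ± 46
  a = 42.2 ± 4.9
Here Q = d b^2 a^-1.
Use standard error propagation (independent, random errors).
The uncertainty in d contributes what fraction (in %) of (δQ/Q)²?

13.3%

(δQ/Q)² = (1·δd/d)² + (2·δb/b)² + (-1·δa/a)²
  d term: (1×0.0986)² = 0.00972
  b term: (2×0.111)² = 0.0496
  a term: (-1×0.116)² = 0.0135
Total = 0.0728. Share from d = 0.00972/0.0728 = 0.133.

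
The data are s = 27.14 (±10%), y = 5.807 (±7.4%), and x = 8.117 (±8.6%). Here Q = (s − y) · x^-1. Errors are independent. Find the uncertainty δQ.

Let u = s − y = 21.33. δu = √(δs² + δy²) = √(7.37 + 0.185) = 2.75, so δu/u = 0.129.
Q is then a monomial in u, x:
δQ/Q = √((δu/u)² + (-1·δx/x)²) = √(0.0166 + 0.00740) = 0.155
Q = 2.628, so δQ = 0.155 × 2.628 = 0.407.

0.407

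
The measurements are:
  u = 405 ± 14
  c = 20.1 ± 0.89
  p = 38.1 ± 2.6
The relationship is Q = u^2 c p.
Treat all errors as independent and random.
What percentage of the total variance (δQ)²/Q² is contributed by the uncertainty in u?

(δQ/Q)² = (2·δu/u)² + (1·δc/c)² + (1·δp/p)²
  u term: (2×0.0346)² = 0.00478
  c term: (1×0.0443)² = 0.00196
  p term: (1×0.0682)² = 0.00466
Total = 0.0114. Share from u = 0.00478/0.0114 = 0.419.

41.9%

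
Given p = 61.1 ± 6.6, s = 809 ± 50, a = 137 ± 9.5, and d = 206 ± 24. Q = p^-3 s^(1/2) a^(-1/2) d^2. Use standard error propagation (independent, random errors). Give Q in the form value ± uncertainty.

Relative error in a monomial: (δQ/Q)² = Σ (nᵢ · δxᵢ/xᵢ)².
  (-3·δp/p)² = (-3×0.108)² = 0.105;  (½·δs/s)² = (0.5×0.0618)² = 0.000955;  (−½·δa/a)² = (-0.5×0.0693)² = 0.00120;  (2·δd/d)² = (2×0.117)² = 0.0543
δQ/Q = √(0.161) = 0.402
Q = 0.452, so δQ = 0.402 × 0.452 = 0.182.

0.452 ± 0.182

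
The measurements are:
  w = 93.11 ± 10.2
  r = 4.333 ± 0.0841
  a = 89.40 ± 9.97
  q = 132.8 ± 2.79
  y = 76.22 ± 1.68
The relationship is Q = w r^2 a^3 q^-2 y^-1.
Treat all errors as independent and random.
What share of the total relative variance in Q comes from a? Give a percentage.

87.7%

(δQ/Q)² = (1·δw/w)² + (2·δr/r)² + (3·δa/a)² + (-2·δq/q)² + (-1·δy/y)²
  w term: (1×0.110)² = 0.0120
  r term: (2×0.0194)² = 0.00151
  a term: (3×0.112)² = 0.112
  q term: (-2×0.0210)² = 0.00177
  y term: (-1×0.0220)² = 0.000486
Total = 0.128. Share from a = 0.112/0.128 = 0.877.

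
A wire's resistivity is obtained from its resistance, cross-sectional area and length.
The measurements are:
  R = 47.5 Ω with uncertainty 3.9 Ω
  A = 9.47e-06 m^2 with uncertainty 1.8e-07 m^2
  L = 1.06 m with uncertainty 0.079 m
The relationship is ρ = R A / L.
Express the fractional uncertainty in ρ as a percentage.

ρ is a product of powers, so relative uncertainties combine in quadrature:
  (1·δR/R)² = (1×0.0821)² = 0.00674;  (1·δA/A)² = (1×0.0190)² = 0.000361;  (-1·δL/L)² = (-1×0.0745)² = 0.00555
δρ/ρ = √(0.0127) = 0.113

11.3%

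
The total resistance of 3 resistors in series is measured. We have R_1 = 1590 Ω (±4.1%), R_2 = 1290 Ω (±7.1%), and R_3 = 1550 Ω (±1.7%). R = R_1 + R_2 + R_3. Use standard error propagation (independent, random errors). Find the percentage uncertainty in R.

2.61%

Absolute uncertainties add in quadrature for a linear combination:
  (δR_1)² = 4250;  (δR_2)² = 8390;  (δR_3)² = 694
δR = √(13300) = 115 Ω
R = 4430 Ω, so δR/R = 115/4430 = 0.0261.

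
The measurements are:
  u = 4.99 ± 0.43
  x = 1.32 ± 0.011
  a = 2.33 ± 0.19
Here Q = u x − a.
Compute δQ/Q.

Let p = u·x = 6.59. δp/p = √((1·δu/u)² + (1·δx/x)²) = √(0.00743 + 6.94e-05) = 0.0866, so δp = 0.570.
Q = p − a: δQ = √(δp² + δa²) = √(0.325 + 0.0361) = 0.601
Q = 4.26, so δQ/Q = 0.601/4.26 = 0.141.

0.141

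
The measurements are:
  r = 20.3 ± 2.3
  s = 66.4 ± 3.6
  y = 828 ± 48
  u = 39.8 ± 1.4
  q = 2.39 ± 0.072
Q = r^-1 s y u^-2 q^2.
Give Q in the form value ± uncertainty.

Products/powers → add relative errors in quadrature, weighted by exponent:
  (-1·δr/r)² = (-1×0.113)² = 0.0128;  (1·δs/s)² = (1×0.0542)² = 0.00294;  (1·δy/y)² = (1×0.0580)² = 0.00336;  (-2·δu/u)² = (-2×0.0352)² = 0.00495;  (2·δq/q)² = (2×0.0301)² = 0.00363
δQ/Q = √(0.0277) = 0.166
Q = 9.77, so δQ = 0.166 × 9.77 = 1.63.

9.77 ± 1.63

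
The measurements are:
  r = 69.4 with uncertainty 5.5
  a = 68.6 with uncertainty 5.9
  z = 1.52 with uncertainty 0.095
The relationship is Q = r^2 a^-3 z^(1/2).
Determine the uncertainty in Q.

Products/powers → add relative errors in quadrature, weighted by exponent:
  (2·δr/r)² = (2×0.0793)² = 0.0251;  (-3·δa/a)² = (-3×0.0860)² = 0.0666;  (½·δz/z)² = (0.5×0.0625)² = 0.000977
δQ/Q = √(0.0927) = 0.304
Q = 0.0184, so δQ = 0.304 × 0.0184 = 0.00560.

0.00560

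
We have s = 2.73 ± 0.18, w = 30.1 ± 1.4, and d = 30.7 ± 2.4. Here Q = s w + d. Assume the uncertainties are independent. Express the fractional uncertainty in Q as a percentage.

6.25%

Let p = s·w = 82.2. δp/p = √((1·δs/s)² + (1·δw/w)²) = √(0.00435 + 0.00216) = 0.0807, so δp = 6.63.
Q = p + d: δQ = √(δp² + δd²) = √(44.0 + 5.76) = 7.05
Q = 113, so δQ/Q = 7.05/113 = 0.0625.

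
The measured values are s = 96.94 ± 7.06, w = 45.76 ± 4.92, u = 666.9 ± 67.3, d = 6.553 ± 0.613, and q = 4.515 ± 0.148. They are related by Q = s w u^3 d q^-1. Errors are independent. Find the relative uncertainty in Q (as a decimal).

0.344

Since Q is a product/quotient, work with relative uncertainties:
  (1·δs/s)² = (1×0.0728)² = 0.00530;  (1·δw/w)² = (1×0.108)² = 0.0116;  (3·δu/u)² = (3×0.101)² = 0.0917;  (1·δd/d)² = (1×0.0935)² = 0.00875;  (-1·δq/q)² = (-1×0.0328)² = 0.00107
δQ/Q = √(0.118) = 0.344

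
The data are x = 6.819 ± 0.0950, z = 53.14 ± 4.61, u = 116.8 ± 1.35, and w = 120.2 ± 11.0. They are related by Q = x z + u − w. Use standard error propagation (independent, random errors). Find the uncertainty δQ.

33.7

Let p = x·z = 362.4. δp/p = √((1·δx/x)² + (1·δz/z)²) = √(0.000194 + 0.00753) = 0.0879, so δp = 31.8.
Q = p + u − w: δQ = √(δp² + δu² + δw²) = √(1010 + 1.82 + 121) = 33.7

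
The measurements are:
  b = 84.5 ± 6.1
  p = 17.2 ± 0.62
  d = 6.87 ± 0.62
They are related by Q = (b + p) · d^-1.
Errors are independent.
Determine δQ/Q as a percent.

10.9%

Let u = b + p = 102. δu = √(δb² + δp²) = √(37.2 + 0.384) = 6.13, so δu/u = 0.0603.
Q is then a monomial in u, d:
δQ/Q = √((δu/u)² + (-1·δd/d)²) = √(0.00363 + 0.00814) = 0.109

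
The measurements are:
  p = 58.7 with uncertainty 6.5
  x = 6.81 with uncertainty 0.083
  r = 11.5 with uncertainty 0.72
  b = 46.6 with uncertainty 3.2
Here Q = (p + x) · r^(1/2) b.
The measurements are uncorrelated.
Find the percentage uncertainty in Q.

12.5%

Let u = p + x = 65.5. δu = √(δp² + δx²) = √(42.2 + 0.00689) = 6.50, so δu/u = 0.0992.
Q is then a monomial in u, r, b:
δQ/Q = √((δu/u)² + (½·δr/r)² + (1·δb/b)²) = √(0.00985 + 0.000980 + 0.00472) = 0.125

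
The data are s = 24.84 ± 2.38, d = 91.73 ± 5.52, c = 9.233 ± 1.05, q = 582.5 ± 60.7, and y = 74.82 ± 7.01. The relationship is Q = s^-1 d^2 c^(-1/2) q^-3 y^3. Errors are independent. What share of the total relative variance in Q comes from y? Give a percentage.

38.8%

(δQ/Q)² = (-1·δs/s)² + (2·δd/d)² + (−½·δc/c)² + (-3·δq/q)² + (3·δy/y)²
  s term: (-1×0.0958)² = 0.00918
  d term: (2×0.0602)² = 0.0145
  c term: (-0.5×0.114)² = 0.00323
  q term: (-3×0.104)² = 0.0977
  y term: (3×0.0937)² = 0.0790
Total = 0.204. Share from y = 0.0790/0.204 = 0.388.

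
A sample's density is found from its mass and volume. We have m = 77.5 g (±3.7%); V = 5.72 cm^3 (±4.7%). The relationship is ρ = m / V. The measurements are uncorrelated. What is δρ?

0.810 g/cm^3

ρ is a product of powers, so relative uncertainties combine in quadrature:
  (1·δm/m)² = (1×0.0370)² = 0.00137;  (-1·δV/V)² = (-1×0.0470)² = 0.00221
δρ/ρ = √(0.00358) = 0.0598
ρ = 13.5 g/cm^3, so δρ = 0.0598 × 13.5 = 0.810 g/cm^3.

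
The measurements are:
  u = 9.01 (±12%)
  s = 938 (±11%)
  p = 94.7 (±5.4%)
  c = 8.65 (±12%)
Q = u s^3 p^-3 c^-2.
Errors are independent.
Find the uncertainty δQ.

53.3

For a monomial Q ∝ u, s^3, p^-3, c^-2, fractional errors add in quadrature:
  (1·δu/u)² = (1×0.120)² = 0.0144;  (3·δs/s)² = (3×0.110)² = 0.109;  (-3·δp/p)² = (-3×0.0540)² = 0.0262;  (-2·δc/c)² = (-2×0.120)² = 0.0576
δQ/Q = √(0.207) = 0.455
Q = 117, so δQ = 0.455 × 117 = 53.3.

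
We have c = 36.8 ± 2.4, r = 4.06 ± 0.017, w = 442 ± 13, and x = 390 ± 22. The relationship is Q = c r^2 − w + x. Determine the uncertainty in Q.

Let p = c·r^2 = 607. δp/p = √((1·δc/c)² + (2·δr/r)²) = √(0.00425 + 7.01e-05) = 0.0658, so δp = 39.9.
Q = p − w + x: δQ = √(δp² + δw² + δx²) = √(1590 + 169 + 484) = 47.4

47.4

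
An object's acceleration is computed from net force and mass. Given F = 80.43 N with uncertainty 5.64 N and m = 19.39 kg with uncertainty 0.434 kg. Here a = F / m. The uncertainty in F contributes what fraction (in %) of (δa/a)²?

90.8%

(δa/a)² = (1·δF/F)² + (-1·δm/m)²
  F term: (1×0.0701)² = 0.00492
  m term: (-1×0.0224)² = 0.000501
Total = 0.00542. Share from F = 0.00492/0.00542 = 0.908.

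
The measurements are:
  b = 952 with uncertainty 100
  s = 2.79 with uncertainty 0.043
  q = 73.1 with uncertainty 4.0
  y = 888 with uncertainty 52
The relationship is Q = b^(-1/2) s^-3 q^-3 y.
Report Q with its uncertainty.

(3.39 ± 0.637) × 10^-6

Q is a product of powers, so relative uncertainties combine in quadrature:
  (−½·δb/b)² = (-0.5×0.105)² = 0.00276;  (-3·δs/s)² = (-3×0.0154)² = 0.00214;  (-3·δq/q)² = (-3×0.0547)² = 0.0269;  (1·δy/y)² = (1×0.0586)² = 0.00343
δQ/Q = √(0.0353) = 0.188
Q = 3.39e-06, so δQ = 0.188 × 3.39e-06 = 6.37e-07.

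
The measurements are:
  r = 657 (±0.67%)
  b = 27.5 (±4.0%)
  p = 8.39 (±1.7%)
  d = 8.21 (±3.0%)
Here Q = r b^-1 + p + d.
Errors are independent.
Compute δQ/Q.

Let w = r·b^-1 = 23.9. δw/w = √((1·δr/r)² + (-1·δb/b)²) = √(4.49e-05 + 0.00160) = 0.0406, so δw = 0.969.
Q = w + p + d: δQ = √(δw² + δp² + δd²) = √(0.939 + 0.0203 + 0.0607) = 1.01
Q = 40.5, so δQ/Q = 1.01/40.5 = 0.0249.

0.0249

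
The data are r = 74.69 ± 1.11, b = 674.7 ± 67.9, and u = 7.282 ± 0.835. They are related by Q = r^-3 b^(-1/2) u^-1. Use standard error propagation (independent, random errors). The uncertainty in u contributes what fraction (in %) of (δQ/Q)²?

74.4%

(δQ/Q)² = (-3·δr/r)² + (−½·δb/b)² + (-1·δu/u)²
  r term: (-3×0.0149)² = 0.00199
  b term: (-0.5×0.101)² = 0.00253
  u term: (-1×0.115)² = 0.0131
Total = 0.0177. Share from u = 0.0131/0.0177 = 0.744.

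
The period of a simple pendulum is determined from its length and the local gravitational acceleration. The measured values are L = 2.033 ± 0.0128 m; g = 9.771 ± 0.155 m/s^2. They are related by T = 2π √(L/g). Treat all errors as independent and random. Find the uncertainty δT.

Relative error in a monomial: (δT/T)² = Σ (nᵢ · δxᵢ/xᵢ)².
  (½·δL/L)² = (0.5×0.00630)² = 9.91e-06;  (−½·δg/g)² = (-0.5×0.0159)² = 6.29e-05
δT/T = √(7.28e-05) = 0.00853
T = 2.866 s, so δT = 0.00853 × 2.866 = 0.0245 s.

0.0245 s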